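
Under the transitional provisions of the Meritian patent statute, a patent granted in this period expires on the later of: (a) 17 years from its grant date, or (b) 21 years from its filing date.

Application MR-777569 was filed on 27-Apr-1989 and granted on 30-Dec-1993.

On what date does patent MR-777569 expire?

December 30, 2010

(a) grant + 17 years → 30 December 2010.
(b) filing + 21 years → 27 April 2010.
Later of the two: 30 December 2010.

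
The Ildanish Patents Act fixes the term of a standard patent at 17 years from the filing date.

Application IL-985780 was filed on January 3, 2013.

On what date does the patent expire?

January 3, 2030

Filing date + 17 years → 3 January 2030.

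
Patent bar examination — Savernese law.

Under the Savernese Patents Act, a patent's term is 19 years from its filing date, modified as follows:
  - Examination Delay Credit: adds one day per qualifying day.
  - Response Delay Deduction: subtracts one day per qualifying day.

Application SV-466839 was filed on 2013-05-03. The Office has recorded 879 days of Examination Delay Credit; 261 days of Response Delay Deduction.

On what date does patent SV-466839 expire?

Base term: filing date + 19 years → 3 May 2032.
Examination Delay Credit: +879 days → 29 September 2034.
Response Delay Deduction: −261 days → 11 January 2034.

January 11, 2034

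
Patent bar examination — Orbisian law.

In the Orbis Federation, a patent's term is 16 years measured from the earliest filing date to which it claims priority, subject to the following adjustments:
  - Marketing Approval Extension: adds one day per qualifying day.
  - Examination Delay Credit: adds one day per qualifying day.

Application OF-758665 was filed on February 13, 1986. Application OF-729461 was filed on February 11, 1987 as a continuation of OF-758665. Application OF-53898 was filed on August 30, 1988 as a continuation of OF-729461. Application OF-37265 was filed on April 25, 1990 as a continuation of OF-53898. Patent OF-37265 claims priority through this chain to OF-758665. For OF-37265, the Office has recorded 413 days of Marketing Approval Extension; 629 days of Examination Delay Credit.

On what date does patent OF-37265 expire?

2004-12-21

Earliest priority filing: 13 February 1986.
Base term: 13 February 1986 + 16 years → 13 February 2002.
Marketing Approval Extension: +413 days → 2 April 2003.
Examination Delay Credit: +629 days → 21 December 2004.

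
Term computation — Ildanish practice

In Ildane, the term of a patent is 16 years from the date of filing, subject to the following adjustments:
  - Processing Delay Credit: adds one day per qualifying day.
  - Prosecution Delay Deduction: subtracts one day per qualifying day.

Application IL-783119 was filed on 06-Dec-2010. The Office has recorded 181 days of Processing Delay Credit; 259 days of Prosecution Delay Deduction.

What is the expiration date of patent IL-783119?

2026-09-19

Base term: filing date + 16 years → 6 December 2026.
Processing Delay Credit: +181 days → 5 June 2027.
Prosecution Delay Deduction: −259 days → 19 September 2026.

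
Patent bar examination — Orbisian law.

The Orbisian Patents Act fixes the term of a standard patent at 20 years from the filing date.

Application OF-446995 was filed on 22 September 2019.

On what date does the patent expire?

2039-09-22

Filing date + 20 years → 22 September 2039.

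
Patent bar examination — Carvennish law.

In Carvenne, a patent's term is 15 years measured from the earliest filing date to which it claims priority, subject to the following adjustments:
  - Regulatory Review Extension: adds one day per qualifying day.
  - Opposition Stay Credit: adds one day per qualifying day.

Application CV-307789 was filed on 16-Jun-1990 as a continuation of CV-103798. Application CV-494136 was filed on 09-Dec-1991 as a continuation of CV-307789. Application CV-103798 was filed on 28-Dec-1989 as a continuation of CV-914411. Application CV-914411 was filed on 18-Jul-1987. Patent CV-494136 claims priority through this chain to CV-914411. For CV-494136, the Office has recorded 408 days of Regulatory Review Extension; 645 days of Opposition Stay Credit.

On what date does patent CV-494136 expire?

2005-06-05

Earliest priority filing: 18 July 1987.
Base term: 18 July 1987 + 15 years → 18 July 2002.
Regulatory Review Extension: +408 days → 30 August 2003.
Opposition Stay Credit: +645 days → 5 June 2005.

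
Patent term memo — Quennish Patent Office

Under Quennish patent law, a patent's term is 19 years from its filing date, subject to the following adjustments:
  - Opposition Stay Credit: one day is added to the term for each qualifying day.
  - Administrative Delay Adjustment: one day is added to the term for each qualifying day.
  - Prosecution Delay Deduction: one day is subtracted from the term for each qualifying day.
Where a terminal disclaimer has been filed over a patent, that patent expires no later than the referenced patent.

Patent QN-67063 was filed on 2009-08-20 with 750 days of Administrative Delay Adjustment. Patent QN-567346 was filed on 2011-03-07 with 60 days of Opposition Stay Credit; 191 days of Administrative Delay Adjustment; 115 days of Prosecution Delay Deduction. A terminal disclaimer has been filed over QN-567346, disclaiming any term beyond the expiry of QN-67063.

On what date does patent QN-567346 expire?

2030-07-21

Natural term of QN-567346:
  Base: filing + 19 years → 7 March 2030.
  Opposition Stay Credit: +60 days → 6 May 2030.
  Administrative Delay Adjustment: +191 days → 13 November 2030.
  Prosecution Delay Deduction: −115 days → 21 July 2030.
Expiry of referenced patent QN-67063:
  Base: filing + 19 years → 20 August 2028.
  Administrative Delay Adjustment: +750 days → 9 September 2030.
Terminal disclaimer: QN-567346 expires on the earlier of 21 July 2030 and 9 September 2030.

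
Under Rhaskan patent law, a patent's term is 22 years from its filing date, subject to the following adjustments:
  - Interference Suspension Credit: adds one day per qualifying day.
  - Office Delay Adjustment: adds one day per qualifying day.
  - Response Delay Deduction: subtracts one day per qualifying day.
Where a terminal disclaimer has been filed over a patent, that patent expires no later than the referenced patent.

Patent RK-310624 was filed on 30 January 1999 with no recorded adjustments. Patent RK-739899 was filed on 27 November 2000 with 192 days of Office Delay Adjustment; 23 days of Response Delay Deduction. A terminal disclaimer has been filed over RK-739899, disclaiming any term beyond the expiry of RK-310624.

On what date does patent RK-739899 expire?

2021-01-30

Natural term of RK-739899:
  Base: filing + 22 years → 27 November 2022.
  Office Delay Adjustment: +192 days → 7 June 2023.
  Response Delay Deduction: −23 days → 15 May 2023.
Expiry of referenced patent RK-310624:
  Base: filing + 22 years → 30 January 2021.
Terminal disclaimer: RK-739899 expires on the earlier of 15 May 2023 and 30 January 2021.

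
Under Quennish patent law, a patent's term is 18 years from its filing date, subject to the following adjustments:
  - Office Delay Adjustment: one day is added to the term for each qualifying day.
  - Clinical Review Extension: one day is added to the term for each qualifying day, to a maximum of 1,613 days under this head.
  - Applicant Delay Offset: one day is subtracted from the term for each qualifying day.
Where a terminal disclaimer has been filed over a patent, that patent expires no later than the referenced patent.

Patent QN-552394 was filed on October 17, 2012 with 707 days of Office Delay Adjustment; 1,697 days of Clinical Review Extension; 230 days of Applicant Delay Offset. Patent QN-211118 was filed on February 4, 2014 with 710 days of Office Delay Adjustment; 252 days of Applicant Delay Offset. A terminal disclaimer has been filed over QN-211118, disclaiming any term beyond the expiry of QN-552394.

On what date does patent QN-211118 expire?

Natural term of QN-211118:
  Base: filing + 18 years → 4 February 2032.
  Office Delay Adjustment: +710 days → 14 January 2034.
  Applicant Delay Offset: −252 days → 7 May 2033.
Expiry of referenced patent QN-552394:
  Base: filing + 18 years → 17 October 2030.
  Office Delay Adjustment: +707 days → 23 September 2032.
  Clinical Review Extension: 1697 days claimed exceeds the 1613-day cap, so +1613 days → 22 February 2037.
  Applicant Delay Offset: −230 days → 7 July 2036.
Terminal disclaimer: QN-211118 expires on the earlier of 7 May 2033 and 7 July 2036.

May 7, 2033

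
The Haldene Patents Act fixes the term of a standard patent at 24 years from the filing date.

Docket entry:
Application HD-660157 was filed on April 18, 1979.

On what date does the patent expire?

Filing date + 24 years → 18 April 2003.

2003-04-18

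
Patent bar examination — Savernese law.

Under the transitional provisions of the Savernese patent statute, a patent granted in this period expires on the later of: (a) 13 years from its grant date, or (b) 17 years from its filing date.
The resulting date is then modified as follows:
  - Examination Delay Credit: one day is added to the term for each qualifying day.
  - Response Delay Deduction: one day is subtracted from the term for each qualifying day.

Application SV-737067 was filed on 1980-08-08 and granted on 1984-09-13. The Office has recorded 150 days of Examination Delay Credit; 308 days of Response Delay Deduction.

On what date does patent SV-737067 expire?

1997-04-08

(a) grant + 13 years → 13 September 1997.
(b) filing + 17 years → 8 August 1997.
Later of the two: 13 September 1997.
Examination Delay Credit: +150 days → 10 February 1998.
Response Delay Deduction: −308 days → 8 April 1997.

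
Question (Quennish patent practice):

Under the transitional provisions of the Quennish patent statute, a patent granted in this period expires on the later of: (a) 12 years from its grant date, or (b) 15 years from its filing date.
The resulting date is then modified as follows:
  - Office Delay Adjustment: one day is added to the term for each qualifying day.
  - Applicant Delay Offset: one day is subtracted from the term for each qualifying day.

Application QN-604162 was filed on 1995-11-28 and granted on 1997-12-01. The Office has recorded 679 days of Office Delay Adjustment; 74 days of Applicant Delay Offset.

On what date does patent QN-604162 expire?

(a) grant + 12 years → 1 December 2009.
(b) filing + 15 years → 28 November 2010.
Later of the two: 28 November 2010.
Office Delay Adjustment: +679 days → 7 October 2012.
Applicant Delay Offset: −74 days → 25 July 2012.

2012-07-25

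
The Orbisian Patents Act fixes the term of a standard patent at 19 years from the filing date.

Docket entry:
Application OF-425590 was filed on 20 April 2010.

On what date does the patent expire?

Filing date + 19 years → 20 April 2029.

April 20, 2029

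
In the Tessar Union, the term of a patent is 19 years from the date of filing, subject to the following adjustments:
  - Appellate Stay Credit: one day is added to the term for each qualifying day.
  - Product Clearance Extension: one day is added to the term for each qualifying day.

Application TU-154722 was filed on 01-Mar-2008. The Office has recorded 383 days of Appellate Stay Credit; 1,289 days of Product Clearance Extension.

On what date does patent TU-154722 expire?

2031-09-28

Base term: filing date + 19 years → 1 March 2027.
Appellate Stay Credit: +383 days → 18 March 2028.
Product Clearance Extension: +1289 days → 28 September 2031.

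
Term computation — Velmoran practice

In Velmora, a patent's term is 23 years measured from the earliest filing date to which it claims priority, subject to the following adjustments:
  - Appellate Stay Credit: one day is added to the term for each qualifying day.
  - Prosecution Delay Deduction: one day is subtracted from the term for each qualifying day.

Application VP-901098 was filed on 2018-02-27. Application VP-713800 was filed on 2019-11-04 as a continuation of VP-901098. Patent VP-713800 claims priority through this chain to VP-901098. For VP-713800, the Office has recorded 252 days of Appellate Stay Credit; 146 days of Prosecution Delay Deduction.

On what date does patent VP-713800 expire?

Earliest priority filing: 27 February 2018.
Base term: 27 February 2018 + 23 years → 27 February 2041.
Appellate Stay Credit: +252 days → 6 November 2041.
Prosecution Delay Deduction: −146 days → 13 June 2041.

2041-06-13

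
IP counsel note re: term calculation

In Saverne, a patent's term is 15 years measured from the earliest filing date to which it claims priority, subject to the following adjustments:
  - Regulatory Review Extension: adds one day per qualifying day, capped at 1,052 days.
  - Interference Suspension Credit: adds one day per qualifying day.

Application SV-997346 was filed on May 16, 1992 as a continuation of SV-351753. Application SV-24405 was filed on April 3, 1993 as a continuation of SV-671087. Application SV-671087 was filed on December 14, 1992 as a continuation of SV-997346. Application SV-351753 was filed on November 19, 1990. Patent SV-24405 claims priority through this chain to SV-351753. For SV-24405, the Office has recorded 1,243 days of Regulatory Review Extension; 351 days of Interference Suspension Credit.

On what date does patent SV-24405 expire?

Earliest priority filing: 19 November 1990.
Base term: 19 November 1990 + 15 years → 19 November 2005.
Regulatory Review Extension: 1243 days claimed exceeds the 1052-day cap, so +1052 days → 6 October 2008.
Interference Suspension Credit: +351 days → 22 September 2009.

2009-09-22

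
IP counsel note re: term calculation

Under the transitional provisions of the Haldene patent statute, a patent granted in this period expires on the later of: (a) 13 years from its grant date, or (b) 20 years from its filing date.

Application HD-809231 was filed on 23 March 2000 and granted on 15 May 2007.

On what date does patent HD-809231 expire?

(a) grant + 13 years → 15 May 2020.
(b) filing + 20 years → 23 March 2020.
Later of the two: 15 May 2020.

May 15, 2020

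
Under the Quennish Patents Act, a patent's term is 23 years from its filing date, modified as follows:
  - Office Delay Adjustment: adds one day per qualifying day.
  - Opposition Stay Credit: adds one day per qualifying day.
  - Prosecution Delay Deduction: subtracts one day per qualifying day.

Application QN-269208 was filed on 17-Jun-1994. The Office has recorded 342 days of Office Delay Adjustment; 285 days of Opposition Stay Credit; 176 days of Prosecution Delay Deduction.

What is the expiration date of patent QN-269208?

2018-09-11

Base term: filing date + 23 years → 17 June 2017.
Office Delay Adjustment: +342 days → 25 May 2018.
Opposition Stay Credit: +285 days → 6 March 2019.
Prosecution Delay Deduction: −176 days → 11 September 2018.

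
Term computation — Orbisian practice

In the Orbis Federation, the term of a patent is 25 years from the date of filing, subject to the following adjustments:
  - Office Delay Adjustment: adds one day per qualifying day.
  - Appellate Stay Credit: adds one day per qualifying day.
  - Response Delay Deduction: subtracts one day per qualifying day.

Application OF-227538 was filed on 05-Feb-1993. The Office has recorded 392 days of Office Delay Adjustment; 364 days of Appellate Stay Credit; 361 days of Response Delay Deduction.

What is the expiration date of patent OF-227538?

March 7, 2019

Base term: filing date + 25 years → 5 February 2018.
Office Delay Adjustment: +392 days → 4 March 2019.
Appellate Stay Credit: +364 days → 2 March 2020.
Response Delay Deduction: −361 days → 7 March 2019.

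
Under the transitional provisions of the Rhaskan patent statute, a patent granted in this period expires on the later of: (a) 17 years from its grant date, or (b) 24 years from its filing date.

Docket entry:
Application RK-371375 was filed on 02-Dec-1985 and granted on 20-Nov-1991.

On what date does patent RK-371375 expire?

2009-12-02

(a) grant + 17 years → 20 November 2008.
(b) filing + 24 years → 2 December 2009.
Later of the two: 2 December 2009.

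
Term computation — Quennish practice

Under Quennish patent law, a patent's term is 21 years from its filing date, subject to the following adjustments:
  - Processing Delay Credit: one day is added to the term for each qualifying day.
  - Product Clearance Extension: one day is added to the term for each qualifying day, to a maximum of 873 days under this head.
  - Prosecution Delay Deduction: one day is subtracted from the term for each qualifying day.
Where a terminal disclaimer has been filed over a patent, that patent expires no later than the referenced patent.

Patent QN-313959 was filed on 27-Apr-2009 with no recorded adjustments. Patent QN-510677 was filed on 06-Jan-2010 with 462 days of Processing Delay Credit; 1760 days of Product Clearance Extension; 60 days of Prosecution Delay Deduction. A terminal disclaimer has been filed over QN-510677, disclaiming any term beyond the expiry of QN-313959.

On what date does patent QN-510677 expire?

Natural term of QN-510677:
  Base: filing + 21 years → 6 January 2031.
  Processing Delay Credit: +462 days → 12 April 2032.
  Product Clearance Extension: 1760 days claimed exceeds the 873-day cap, so +873 days → 2 September 2034.
  Prosecution Delay Deduction: −60 days → 4 July 2034.
Expiry of referenced patent QN-313959:
  Base: filing + 21 years → 27 April 2030.
Terminal disclaimer: QN-510677 expires on the earlier of 4 July 2034 and 27 April 2030.

2030-04-27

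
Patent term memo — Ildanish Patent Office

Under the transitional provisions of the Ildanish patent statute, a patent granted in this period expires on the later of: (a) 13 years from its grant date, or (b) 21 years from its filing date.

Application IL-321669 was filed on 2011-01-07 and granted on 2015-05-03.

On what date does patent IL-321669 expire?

2032-01-07

(a) grant + 13 years → 3 May 2028.
(b) filing + 21 years → 7 January 2032.
Later of the two: 7 January 2032.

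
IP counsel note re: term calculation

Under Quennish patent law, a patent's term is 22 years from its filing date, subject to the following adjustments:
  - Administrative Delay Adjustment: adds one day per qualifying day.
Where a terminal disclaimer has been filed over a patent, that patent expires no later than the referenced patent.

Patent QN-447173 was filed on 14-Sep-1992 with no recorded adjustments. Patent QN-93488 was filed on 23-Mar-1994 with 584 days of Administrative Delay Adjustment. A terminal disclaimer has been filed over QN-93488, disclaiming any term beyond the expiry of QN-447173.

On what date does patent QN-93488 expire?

2014-09-14

Natural term of QN-93488:
  Base: filing + 22 years → 23 March 2016.
  Administrative Delay Adjustment: +584 days → 28 October 2017.
Expiry of referenced patent QN-447173:
  Base: filing + 22 years → 14 September 2014.
Terminal disclaimer: QN-93488 expires on the earlier of 28 October 2017 and 14 September 2014.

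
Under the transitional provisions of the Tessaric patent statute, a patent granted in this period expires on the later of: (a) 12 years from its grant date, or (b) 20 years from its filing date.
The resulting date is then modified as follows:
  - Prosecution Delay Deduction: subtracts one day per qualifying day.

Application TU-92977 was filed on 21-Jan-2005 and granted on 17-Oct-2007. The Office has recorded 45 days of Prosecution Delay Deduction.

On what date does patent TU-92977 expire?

December 7, 2024

(a) grant + 12 years → 17 October 2019.
(b) filing + 20 years → 21 January 2025.
Later of the two: 21 January 2025.
Prosecution Delay Deduction: −45 days → 7 December 2024.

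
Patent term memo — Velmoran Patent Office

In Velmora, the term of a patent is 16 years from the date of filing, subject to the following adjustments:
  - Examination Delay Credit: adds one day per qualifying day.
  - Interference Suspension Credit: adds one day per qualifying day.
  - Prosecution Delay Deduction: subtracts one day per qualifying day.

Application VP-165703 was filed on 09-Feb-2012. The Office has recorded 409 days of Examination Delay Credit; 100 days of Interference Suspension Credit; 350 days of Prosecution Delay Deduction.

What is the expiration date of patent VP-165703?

2028-07-17

Base term: filing date + 16 years → 9 February 2028.
Examination Delay Credit: +409 days → 24 March 2029.
Interference Suspension Credit: +100 days → 2 July 2029.
Prosecution Delay Deduction: −350 days → 17 July 2028.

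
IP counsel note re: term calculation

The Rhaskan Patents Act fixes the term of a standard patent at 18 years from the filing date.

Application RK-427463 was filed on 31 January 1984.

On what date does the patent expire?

January 31, 2002

Filing date + 18 years → 31 January 2002.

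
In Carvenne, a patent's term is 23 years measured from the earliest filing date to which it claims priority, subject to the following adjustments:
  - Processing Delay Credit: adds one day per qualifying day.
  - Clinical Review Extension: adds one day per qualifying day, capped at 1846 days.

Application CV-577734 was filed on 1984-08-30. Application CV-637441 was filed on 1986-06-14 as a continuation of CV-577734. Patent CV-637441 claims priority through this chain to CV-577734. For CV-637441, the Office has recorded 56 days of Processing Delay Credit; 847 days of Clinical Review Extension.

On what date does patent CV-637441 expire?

Earliest priority filing: 30 August 1984.
Base term: 30 August 1984 + 23 years → 30 August 2007.
Processing Delay Credit: +56 days → 25 October 2007.
Clinical Review Extension: 847 days (within the 1846-day cap) → +847 days → 18 February 2010.

2010-02-18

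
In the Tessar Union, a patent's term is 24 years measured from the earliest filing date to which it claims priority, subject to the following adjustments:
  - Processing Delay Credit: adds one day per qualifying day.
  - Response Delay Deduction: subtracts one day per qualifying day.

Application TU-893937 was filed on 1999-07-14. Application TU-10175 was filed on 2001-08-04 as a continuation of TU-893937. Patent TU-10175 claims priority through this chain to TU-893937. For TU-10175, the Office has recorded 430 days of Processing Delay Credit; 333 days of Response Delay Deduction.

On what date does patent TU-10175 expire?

2023-10-19

Earliest priority filing: 14 July 1999.
Base term: 14 July 1999 + 24 years → 14 July 2023.
Processing Delay Credit: +430 days → 16 September 2024.
Response Delay Deduction: −333 days → 19 October 2023.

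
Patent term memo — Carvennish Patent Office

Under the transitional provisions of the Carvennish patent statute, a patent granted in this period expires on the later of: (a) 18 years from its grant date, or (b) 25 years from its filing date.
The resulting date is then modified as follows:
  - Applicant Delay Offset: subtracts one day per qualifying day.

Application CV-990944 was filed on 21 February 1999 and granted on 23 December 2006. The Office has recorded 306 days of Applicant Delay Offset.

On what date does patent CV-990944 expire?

(a) grant + 18 years → 23 December 2024.
(b) filing + 25 years → 21 February 2024.
Later of the two: 23 December 2024.
Applicant Delay Offset: −306 days → 21 February 2024.

2024-02-21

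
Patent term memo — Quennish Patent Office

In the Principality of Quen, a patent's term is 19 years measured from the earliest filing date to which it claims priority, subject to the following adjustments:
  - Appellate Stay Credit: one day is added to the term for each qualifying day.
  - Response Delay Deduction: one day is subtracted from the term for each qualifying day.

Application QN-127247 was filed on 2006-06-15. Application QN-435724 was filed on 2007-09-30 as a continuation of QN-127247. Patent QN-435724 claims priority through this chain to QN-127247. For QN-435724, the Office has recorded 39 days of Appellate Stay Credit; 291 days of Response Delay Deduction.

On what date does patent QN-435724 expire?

Earliest priority filing: 15 June 2006.
Base term: 15 June 2006 + 19 years → 15 June 2025.
Appellate Stay Credit: +39 days → 24 July 2025.
Response Delay Deduction: −291 days → 6 October 2024.

2024-10-06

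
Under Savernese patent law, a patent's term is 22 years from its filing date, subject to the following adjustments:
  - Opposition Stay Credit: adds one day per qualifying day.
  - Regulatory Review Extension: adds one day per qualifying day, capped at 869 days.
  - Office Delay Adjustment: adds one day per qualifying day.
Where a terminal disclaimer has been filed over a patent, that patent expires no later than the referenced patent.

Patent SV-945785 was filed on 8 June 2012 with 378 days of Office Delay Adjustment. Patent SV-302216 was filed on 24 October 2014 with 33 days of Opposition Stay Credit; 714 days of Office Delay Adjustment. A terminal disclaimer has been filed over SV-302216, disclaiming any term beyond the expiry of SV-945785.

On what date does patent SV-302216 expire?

Natural term of SV-302216:
  Base: filing + 22 years → 24 October 2036.
  Opposition Stay Credit: +33 days → 26 November 2036.
  Office Delay Adjustment: +714 days → 10 November 2038.
Expiry of referenced patent SV-945785:
  Base: filing + 22 years → 8 June 2034.
  Office Delay Adjustment: +378 days → 21 June 2035.
Terminal disclaimer: SV-302216 expires on the earlier of 10 November 2038 and 21 June 2035.

June 21, 2035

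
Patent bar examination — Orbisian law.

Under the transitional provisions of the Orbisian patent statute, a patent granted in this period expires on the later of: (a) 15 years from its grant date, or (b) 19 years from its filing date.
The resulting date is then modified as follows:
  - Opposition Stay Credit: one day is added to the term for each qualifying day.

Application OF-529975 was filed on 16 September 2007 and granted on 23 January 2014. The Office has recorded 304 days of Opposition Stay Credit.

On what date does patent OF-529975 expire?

(a) grant + 15 years → 23 January 2029.
(b) filing + 19 years → 16 September 2026.
Later of the two: 23 January 2029.
Opposition Stay Credit: +304 days → 23 November 2029.

2029-11-23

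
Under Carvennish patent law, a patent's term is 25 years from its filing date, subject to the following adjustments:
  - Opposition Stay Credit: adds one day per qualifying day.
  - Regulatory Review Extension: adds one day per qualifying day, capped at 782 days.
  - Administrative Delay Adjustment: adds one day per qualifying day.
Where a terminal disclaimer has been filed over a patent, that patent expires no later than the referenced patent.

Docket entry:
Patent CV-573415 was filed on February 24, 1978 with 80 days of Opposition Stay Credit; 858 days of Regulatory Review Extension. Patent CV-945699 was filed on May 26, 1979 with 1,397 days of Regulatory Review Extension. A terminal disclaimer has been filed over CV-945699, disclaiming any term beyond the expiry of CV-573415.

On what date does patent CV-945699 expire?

Natural term of CV-945699:
  Base: filing + 25 years → 26 May 2004.
  Regulatory Review Extension: 1397 days claimed exceeds the 782-day cap, so +782 days → 17 July 2006.
Expiry of referenced patent CV-573415:
  Base: filing + 25 years → 24 February 2003.
  Opposition Stay Credit: +80 days → 15 May 2003.
  Regulatory Review Extension: 858 days claimed exceeds the 782-day cap, so +782 days → 5 July 2005.
Terminal disclaimer: CV-945699 expires on the earlier of 17 July 2006 and 5 July 2005.

2005-07-05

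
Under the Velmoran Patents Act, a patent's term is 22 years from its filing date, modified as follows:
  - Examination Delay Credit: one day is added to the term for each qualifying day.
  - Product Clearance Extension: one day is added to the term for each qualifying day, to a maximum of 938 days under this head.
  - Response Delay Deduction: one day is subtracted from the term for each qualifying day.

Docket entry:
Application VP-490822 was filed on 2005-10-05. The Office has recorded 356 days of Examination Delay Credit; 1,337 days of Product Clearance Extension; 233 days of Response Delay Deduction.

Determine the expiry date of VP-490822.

Base term: filing date + 22 years → 5 October 2027.
Examination Delay Credit: +356 days → 25 September 2028.
Product Clearance Extension: 1337 days claimed exceeds the 938-day cap, so +938 days → 21 April 2031.
Response Delay Deduction: −233 days → 31 August 2030.

2030-08-31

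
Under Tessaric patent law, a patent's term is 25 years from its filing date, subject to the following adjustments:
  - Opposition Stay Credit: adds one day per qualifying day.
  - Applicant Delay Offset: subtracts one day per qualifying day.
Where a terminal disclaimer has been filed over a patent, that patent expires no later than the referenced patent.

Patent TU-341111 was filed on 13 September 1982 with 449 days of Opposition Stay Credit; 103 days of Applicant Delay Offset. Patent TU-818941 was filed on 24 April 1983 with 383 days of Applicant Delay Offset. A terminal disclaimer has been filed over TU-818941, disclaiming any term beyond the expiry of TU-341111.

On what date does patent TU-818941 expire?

2007-04-07

Natural term of TU-818941:
  Base: filing + 25 years → 24 April 2008.
  Applicant Delay Offset: −383 days → 7 April 2007.
Expiry of referenced patent TU-341111:
  Base: filing + 25 years → 13 September 2007.
  Opposition Stay Credit: +449 days → 5 December 2008.
  Applicant Delay Offset: −103 days → 24 August 2008.
Terminal disclaimer: TU-818941 expires on the earlier of 7 April 2007 and 24 August 2008.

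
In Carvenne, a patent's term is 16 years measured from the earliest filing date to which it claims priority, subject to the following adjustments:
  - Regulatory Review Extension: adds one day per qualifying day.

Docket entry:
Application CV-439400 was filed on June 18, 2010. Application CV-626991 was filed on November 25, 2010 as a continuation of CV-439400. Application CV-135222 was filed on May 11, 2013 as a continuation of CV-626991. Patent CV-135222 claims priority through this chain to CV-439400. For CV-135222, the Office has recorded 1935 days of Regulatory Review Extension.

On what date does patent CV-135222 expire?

October 5, 2031

Earliest priority filing: 18 June 2010.
Base term: 18 June 2010 + 16 years → 18 June 2026.
Regulatory Review Extension: +1935 days → 5 October 2031.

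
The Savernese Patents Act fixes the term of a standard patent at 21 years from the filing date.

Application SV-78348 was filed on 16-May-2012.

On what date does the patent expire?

Filing date + 21 years → 16 May 2033.

May 16, 2033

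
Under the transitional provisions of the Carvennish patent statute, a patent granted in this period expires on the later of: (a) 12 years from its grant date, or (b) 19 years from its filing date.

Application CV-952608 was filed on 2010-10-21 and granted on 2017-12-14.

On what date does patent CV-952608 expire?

(a) grant + 12 years → 14 December 2029.
(b) filing + 19 years → 21 October 2029.
Later of the two: 14 December 2029.

December 14, 2029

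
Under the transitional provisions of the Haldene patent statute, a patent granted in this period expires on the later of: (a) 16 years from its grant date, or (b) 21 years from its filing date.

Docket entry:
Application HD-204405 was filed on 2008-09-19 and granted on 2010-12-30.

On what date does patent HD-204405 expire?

(a) grant + 16 years → 30 December 2026.
(b) filing + 21 years → 19 September 2029.
Later of the two: 19 September 2029.

2029-09-19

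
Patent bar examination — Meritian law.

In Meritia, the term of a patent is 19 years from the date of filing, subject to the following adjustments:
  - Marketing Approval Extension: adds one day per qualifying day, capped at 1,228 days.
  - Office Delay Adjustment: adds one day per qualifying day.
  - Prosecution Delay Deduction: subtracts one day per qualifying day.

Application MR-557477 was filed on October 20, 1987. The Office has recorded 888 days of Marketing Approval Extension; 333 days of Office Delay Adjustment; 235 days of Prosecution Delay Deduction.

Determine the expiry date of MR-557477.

2009-07-02

Base term: filing date + 19 years → 20 October 2006.
Marketing Approval Extension: 888 days (within the 1228-day cap) → +888 days → 26 March 2009.
Office Delay Adjustment: +333 days → 22 February 2010.
Prosecution Delay Deduction: −235 days → 2 July 2009.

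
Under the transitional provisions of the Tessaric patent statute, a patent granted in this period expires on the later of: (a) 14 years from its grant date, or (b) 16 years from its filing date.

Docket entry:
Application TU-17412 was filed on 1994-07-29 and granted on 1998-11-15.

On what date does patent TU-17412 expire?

November 15, 2012

(a) grant + 14 years → 15 November 2012.
(b) filing + 16 years → 29 July 2010.
Later of the two: 15 November 2012.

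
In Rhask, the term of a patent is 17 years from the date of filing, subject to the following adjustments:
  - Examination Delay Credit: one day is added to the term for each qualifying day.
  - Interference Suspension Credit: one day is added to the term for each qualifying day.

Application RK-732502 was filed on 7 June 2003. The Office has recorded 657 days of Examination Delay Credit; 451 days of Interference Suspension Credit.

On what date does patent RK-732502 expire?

Base term: filing date + 17 years → 7 June 2020.
Examination Delay Credit: +657 days → 26 March 2022.
Interference Suspension Credit: +451 days → 20 June 2023.

2023-06-20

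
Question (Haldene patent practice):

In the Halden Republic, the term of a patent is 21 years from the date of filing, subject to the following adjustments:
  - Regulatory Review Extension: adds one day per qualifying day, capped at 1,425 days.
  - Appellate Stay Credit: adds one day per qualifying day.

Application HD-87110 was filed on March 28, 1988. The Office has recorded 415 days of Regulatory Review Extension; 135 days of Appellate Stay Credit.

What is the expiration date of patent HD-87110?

2010-09-29

Base term: filing date + 21 years → 28 March 2009.
Regulatory Review Extension: 415 days (within the 1425-day cap) → +415 days → 17 May 2010.
Appellate Stay Credit: +135 days → 29 September 2010.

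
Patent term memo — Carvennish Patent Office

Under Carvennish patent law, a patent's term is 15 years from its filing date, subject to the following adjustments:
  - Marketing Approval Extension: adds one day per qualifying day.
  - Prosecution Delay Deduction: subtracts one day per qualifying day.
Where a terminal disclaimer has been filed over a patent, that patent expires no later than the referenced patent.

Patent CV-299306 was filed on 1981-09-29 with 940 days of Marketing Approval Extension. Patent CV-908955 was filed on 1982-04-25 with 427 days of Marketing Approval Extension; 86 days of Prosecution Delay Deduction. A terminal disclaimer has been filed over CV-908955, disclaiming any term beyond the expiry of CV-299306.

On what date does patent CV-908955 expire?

Natural term of CV-908955:
  Base: filing + 15 years → 25 April 1997.
  Marketing Approval Extension: +427 days → 26 June 1998.
  Prosecution Delay Deduction: −86 days → 1 April 1998.
Expiry of referenced patent CV-299306:
  Base: filing + 15 years → 29 September 1996.
  Marketing Approval Extension: +940 days → 27 April 1999.
Terminal disclaimer: CV-908955 expires on the earlier of 1 April 1998 and 27 April 1999.

1998-04-01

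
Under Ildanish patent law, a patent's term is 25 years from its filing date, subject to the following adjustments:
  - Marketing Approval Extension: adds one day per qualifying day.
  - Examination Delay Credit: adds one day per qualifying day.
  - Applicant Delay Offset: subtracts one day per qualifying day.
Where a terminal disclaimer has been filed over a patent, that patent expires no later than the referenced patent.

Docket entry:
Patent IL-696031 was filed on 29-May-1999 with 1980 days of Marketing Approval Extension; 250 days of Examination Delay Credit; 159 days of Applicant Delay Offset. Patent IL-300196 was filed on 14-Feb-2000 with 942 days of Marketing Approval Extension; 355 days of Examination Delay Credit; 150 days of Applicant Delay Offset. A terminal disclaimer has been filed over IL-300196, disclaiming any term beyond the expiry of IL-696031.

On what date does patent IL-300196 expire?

Natural term of IL-300196:
  Base: filing + 25 years → 14 February 2025.
  Marketing Approval Extension: +942 days → 14 September 2027.
  Examination Delay Credit: +355 days → 3 September 2028.
  Applicant Delay Offset: −150 days → 6 April 2028.
Expiry of referenced patent IL-696031:
  Base: filing + 25 years → 29 May 2024.
  Marketing Approval Extension: +1980 days → 30 October 2029.
  Examination Delay Credit: +250 days → 7 July 2030.
  Applicant Delay Offset: −159 days → 29 January 2030.
Terminal disclaimer: IL-300196 expires on the earlier of 6 April 2028 and 29 January 2030.

April 6, 2028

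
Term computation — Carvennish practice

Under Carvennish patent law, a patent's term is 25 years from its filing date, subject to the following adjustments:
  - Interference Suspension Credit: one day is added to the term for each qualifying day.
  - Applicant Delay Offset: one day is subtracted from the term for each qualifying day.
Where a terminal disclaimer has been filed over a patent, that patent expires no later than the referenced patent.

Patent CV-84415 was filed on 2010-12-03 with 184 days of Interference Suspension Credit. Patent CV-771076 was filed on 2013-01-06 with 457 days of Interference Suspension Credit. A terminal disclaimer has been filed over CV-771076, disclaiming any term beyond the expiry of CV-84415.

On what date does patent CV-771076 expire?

2036-06-04

Natural term of CV-771076:
  Base: filing + 25 years → 6 January 2038.
  Interference Suspension Credit: +457 days → 8 April 2039.
Expiry of referenced patent CV-84415:
  Base: filing + 25 years → 3 December 2035.
  Interference Suspension Credit: +184 days → 4 June 2036.
Terminal disclaimer: CV-771076 expires on the earlier of 8 April 2039 and 4 June 2036.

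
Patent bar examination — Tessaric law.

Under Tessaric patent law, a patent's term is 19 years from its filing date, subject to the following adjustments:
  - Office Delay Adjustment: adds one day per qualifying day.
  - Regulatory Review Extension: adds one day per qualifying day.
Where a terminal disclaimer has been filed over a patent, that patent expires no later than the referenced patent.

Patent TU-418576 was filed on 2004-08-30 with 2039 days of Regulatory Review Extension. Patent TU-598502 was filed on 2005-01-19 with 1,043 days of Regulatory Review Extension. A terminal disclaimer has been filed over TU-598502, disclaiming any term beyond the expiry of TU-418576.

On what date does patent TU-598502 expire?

November 27, 2026

Natural term of TU-598502:
  Base: filing + 19 years → 19 January 2024.
  Regulatory Review Extension: +1043 days → 27 November 2026.
Expiry of referenced patent TU-418576:
  Base: filing + 19 years → 30 August 2023.
  Regulatory Review Extension: +2039 days → 30 March 2029.
Terminal disclaimer: TU-598502 expires on the earlier of 27 November 2026 and 30 March 2029.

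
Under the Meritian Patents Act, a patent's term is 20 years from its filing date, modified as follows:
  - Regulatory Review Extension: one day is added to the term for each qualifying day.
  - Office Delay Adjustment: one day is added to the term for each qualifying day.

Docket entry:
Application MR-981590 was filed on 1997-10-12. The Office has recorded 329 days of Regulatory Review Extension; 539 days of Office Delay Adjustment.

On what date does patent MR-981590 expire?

Base term: filing date + 20 years → 12 October 2017.
Regulatory Review Extension: +329 days → 6 September 2018.
Office Delay Adjustment: +539 days → 27 February 2020.

February 27, 2020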